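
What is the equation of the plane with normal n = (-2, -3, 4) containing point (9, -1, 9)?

The plane through P with normal n = (a, b, c) satisfies n·(r - P) = 0,
i.e. ax + by + cz = a·x₀ + b·y₀ + c·z₀.
d = (-2)·9 + (-3)·(-1) + 4·9
  = -18 + 3 + 36
  = 21
Equation: -2x - 3y + 4z = 21

-2x - 3y + 4z = 21


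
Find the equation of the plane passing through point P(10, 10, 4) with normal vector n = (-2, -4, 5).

The plane through P with normal n = (a, b, c) satisfies n·(r - P) = 0,
i.e. ax + by + cz = a·x₀ + b·y₀ + c·z₀.
d = (-2)·10 + (-4)·10 + 5·4
  = -20 - 40 + 20
  = -40
Equation: -2x - 4y + 5z = -40

-2x - 4y + 5z = -40


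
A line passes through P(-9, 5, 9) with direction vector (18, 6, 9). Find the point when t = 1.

P(t) = P + t·d
  = (-9 + 18·1, 5 + 6·1, 9 + 9·1)
  = (-9 + 18, 5 + 6, 9 + 9)
  = (9, 11, 18)

(9, 11, 18)


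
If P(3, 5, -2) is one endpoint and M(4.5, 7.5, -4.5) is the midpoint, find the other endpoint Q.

Q = 2M - P
  = (2·4.5 - 3, 2·7.5 - 5, 2·(-4.5) - (-2))
  = (9 - 3, 15 - 5, -9 + 2)
  = (6, 10, -7)

(6, 10, -7)


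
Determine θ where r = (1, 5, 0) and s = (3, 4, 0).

r·s = 1·3 + 5·4 + 0·0 = 3 + 20 + 0 = 23
|r| = √(1² + 5² + 0²) = √26 ≈ 5.099
|s| = √(3² + 4² + 0²) = √25 ≈ 5
cos θ = (r·s)/(|r||s|) = 23/(5.099·5) ≈ 0.9021
θ = arccos(0.9021) ≈ 25.56°

25.56°


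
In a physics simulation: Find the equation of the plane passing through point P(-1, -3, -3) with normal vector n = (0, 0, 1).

The plane through P with normal n = (a, b, c) satisfies n·(r - P) = 0,
i.e. ax + by + cz = a·x₀ + b·y₀ + c·z₀.
d = 0·(-1) + 0·(-3) + 1·(-3)
  = 0 + 0 - 3
  = -3
Equation: z = -3

z = -3


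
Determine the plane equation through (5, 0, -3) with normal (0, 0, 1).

The plane through P with normal n = (a, b, c) satisfies n·(r - P) = 0,
i.e. ax + by + cz = a·x₀ + b·y₀ + c·z₀.
d = 0·5 + 0·0 + 1·(-3)
  = 0 + 0 - 3
  = -3
Equation: z = -3

z = -3


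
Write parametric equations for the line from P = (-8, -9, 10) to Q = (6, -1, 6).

Direction vector d = Q - P = (6 + 8, -1 + 9, 6 - 10) = (14, 8, -4)
Parametric form r = P + t·d:
x = -8 + 14t, y = -9 + 8t, z = 10 - 4t

x = -8 + 14t, y = -9 + 8t, z = 10 - 4t


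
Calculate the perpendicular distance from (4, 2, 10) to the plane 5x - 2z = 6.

distance = |a·x₀ + b·y₀ + c·z₀ - d| / √(a² + b² + c²)
  = |5·4 + 0·2 + (-2)·10 - 6| / √(5² + 0² + (-2)²)
  = |20 + 0 - 20 - 6| / √(25 + 0 + 4)
  = |-6| / √29
  = 6 / 5.385
  ≈ 1.114

1.114


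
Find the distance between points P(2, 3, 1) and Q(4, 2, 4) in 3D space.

d = √[(x₂-x₁)² + (y₂-y₁)² + (z₂-z₁)²]
  = √[2² + (-1)² + 3²]
  = √[4 + 1 + 9]
  = √14
  ≈ 3.742

3.742


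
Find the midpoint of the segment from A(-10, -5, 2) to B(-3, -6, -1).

M = ((x₁+x₂)/2, (y₁+y₂)/2, (z₁+z₂)/2)
  = ((-10 - 3)/2, (-5 - 6)/2, (2 - 1)/2)
  = (-13/2, -11/2, 1/2)
  = (-6.5, -5.5, 0.5)

(-6.5, -5.5, 0.5)


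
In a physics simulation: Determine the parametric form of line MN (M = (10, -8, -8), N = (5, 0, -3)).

Direction vector d = N - M = (5 - 10, 0 + 8, -3 + 8) = (-5, 8, 5)
Parametric form r = M + t·d:
x = 10 - 5t, y = -8 + 8t, z = -8 + 5t

x = 10 - 5t, y = -8 + 8t, z = -8 + 5t


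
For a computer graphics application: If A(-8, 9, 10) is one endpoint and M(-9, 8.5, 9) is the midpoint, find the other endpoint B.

B = 2M - A
  = (2·(-9) - (-8), 2·8.5 - 9, 2·9 - 10)
  = (-18 + 8, 17 - 9, 18 - 10)
  = (-10, 8, 8)

(-10, 8, 8)


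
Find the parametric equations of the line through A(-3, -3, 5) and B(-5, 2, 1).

Direction vector d = B - A = (-5 + 3, 2 + 3, 1 - 5) = (-2, 5, -4)
Parametric form r = A + t·d:
x = -3 - 2t, y = -3 + 5t, z = 5 - 4t

x = -3 - 2t, y = -3 + 5t, z = 5 - 4t


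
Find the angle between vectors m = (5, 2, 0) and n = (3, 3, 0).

m·n = 5·3 + 2·3 + 0·0 = 15 + 6 + 0 = 21
|m| = √(5² + 2² + 0²) = √29 ≈ 5.385
|n| = √(3² + 3² + 0²) = √18 ≈ 4.243
cos θ = (m·n)/(|m||n|) = 21/(5.385·4.243) ≈ 0.9191
θ = arccos(0.9191) ≈ 23.2°

23.2°


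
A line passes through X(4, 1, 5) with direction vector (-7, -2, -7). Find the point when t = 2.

P(t) = X + t·d
  = (4 + (-7)·2, 1 + (-2)·2, 5 + (-7)·2)
  = (4 - 14, 1 - 4, 5 - 14)
  = (-10, -3, -9)

(-10, -3, -9)


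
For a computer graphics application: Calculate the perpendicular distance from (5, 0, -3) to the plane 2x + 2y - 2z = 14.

distance = |a·x₀ + b·y₀ + c·z₀ - d| / √(a² + b² + c²)
  = |2·5 + 2·0 + (-2)·(-3) - 14| / √(2² + 2² + (-2)²)
  = |10 + 0 + 6 - 14| / √(4 + 4 + 4)
  = |2| / √12
  = 2 / 3.464
  ≈ 0.5774

0.5774


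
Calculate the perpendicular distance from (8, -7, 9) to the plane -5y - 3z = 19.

distance = |a·x₀ + b·y₀ + c·z₀ - d| / √(a² + b² + c²)
  = |0·8 + (-5)·(-7) + (-3)·9 - 19| / √(0² + (-5)² + (-3)²)
  = |0 + 35 - 27 - 19| / √(0 + 25 + 9)
  = |-11| / √34
  = 11 / 5.831
  ≈ 1.886

1.886


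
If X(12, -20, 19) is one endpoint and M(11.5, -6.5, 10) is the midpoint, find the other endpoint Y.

Y = 2M - X
  = (2·11.5 - 12, 2·(-6.5) - (-20), 2·10 - 19)
  = (23 - 12, -13 + 20, 20 - 19)
  = (11, 7, 1)

(11, 7, 1)


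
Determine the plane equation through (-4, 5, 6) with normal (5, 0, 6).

The plane through P with normal n = (a, b, c) satisfies n·(r - P) = 0,
i.e. ax + by + cz = a·x₀ + b·y₀ + c·z₀.
d = 5·(-4) + 0·5 + 6·6
  = -20 + 0 + 36
  = 16
Equation: 5x + 6z = 16

5x + 6z = 16


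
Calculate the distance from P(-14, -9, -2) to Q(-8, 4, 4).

d = √[(x₂-x₁)² + (y₂-y₁)² + (z₂-z₁)²]
  = √[6² + 13² + 6²]
  = √[36 + 169 + 36]
  = √241
  ≈ 15.52

15.52


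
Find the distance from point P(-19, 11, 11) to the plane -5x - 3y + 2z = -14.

distance = |a·x₀ + b·y₀ + c·z₀ - d| / √(a² + b² + c²)
  = |(-5)·(-19) + (-3)·11 + 2·11 - (-14)| / √((-5)² + (-3)² + 2²)
  = |95 - 33 + 22 + 14| / √(25 + 9 + 4)
  = |98| / √38
  = 98 / 6.164
  ≈ 15.9

15.9


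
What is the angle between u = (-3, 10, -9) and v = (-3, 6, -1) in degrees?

u·v = (-3)·(-3) + 10·6 + (-9)·(-1) = 9 + 60 + 9 = 78
|u| = √((-3)² + 10² + (-9)²) = √190 ≈ 13.78
|v| = √((-3)² + 6² + (-1)²) = √46 ≈ 6.782
cos θ = (u·v)/(|u||v|) = 78/(13.78·6.782) ≈ 0.8343
θ = arccos(0.8343) ≈ 33.45°

33.45°


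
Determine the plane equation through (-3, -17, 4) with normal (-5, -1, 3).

The plane through P with normal n = (a, b, c) satisfies n·(r - P) = 0,
i.e. ax + by + cz = a·x₀ + b·y₀ + c·z₀.
d = (-5)·(-3) + (-1)·(-17) + 3·4
  = 15 + 17 + 12
  = 44
Equation: -5x - y + 3z = 44

-5x - y + 3z = 44


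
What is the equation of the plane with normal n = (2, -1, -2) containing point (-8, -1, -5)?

The plane through P with normal n = (a, b, c) satisfies n·(r - P) = 0,
i.e. ax + by + cz = a·x₀ + b·y₀ + c·z₀.
d = 2·(-8) + (-1)·(-1) + (-2)·(-5)
  = -16 + 1 + 10
  = -5
Equation: 2x - y - 2z = -5

2x - y - 2z = -5


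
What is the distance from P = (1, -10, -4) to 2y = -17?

distance = |a·x₀ + b·y₀ + c·z₀ - d| / √(a² + b² + c²)
  = |0·1 + 2·(-10) + 0·(-4) - (-17)| / √(0² + 2² + 0²)
  = |0 - 20 + 0 + 17| / √(0 + 4 + 0)
  = |-3| / √4
  = 3 / 2
  ≈ 1.5

1.5


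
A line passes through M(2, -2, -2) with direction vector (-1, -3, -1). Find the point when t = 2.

P(t) = M + t·d
  = (2 + (-1)·2, -2 + (-3)·2, -2 + (-1)·2)
  = (2 - 2, -2 - 6, -2 - 2)
  = (0, -8, -4)

(0, -8, -4)


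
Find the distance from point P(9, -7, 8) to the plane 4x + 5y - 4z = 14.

distance = |a·x₀ + b·y₀ + c·z₀ - d| / √(a² + b² + c²)
  = |4·9 + 5·(-7) + (-4)·8 - 14| / √(4² + 5² + (-4)²)
  = |36 - 35 - 32 - 14| / √(16 + 25 + 16)
  = |-45| / √57
  = 45 / 7.55
  ≈ 5.96

5.96


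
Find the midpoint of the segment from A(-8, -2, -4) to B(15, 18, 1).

M = ((x₁+x₂)/2, (y₁+y₂)/2, (z₁+z₂)/2)
  = ((-8 + 15)/2, (-2 + 18)/2, (-4 + 1)/2)
  = (7/2, 16/2, -3/2)
  = (3.5, 8, -1.5)

(3.5, 8, -1.5)


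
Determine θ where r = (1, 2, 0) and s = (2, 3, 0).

r·s = 1·2 + 2·3 + 0·0 = 2 + 6 + 0 = 8
|r| = √(1² + 2² + 0²) = √5 ≈ 2.236
|s| = √(2² + 3² + 0²) = √13 ≈ 3.606
cos θ = (r·s)/(|r||s|) = 8/(2.236·3.606) ≈ 0.9923
θ = arccos(0.9923) ≈ 7.125°

7.125°


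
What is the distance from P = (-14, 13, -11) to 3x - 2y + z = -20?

distance = |a·x₀ + b·y₀ + c·z₀ - d| / √(a² + b² + c²)
  = |3·(-14) + (-2)·13 + 1·(-11) - (-20)| / √(3² + (-2)² + 1²)
  = |-42 - 26 - 11 + 20| / √(9 + 4 + 1)
  = |-59| / √14
  = 59 / 3.742
  ≈ 15.77

15.77


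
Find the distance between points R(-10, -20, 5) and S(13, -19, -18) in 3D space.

d = √[(x₂-x₁)² + (y₂-y₁)² + (z₂-z₁)²]
  = √[23² + 1² + (-23)²]
  = √[529 + 1 + 529]
  = √1059
  ≈ 32.54

32.54


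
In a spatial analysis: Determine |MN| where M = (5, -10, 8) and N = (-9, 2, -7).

d = √[(x₂-x₁)² + (y₂-y₁)² + (z₂-z₁)²]
  = √[(-14)² + 12² + (-15)²]
  = √[196 + 144 + 225]
  = √565
  ≈ 23.77

23.77


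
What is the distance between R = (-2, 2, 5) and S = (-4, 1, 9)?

d = √[(x₂-x₁)² + (y₂-y₁)² + (z₂-z₁)²]
  = √[(-2)² + (-1)² + 4²]
  = √[4 + 1 + 16]
  = √21
  ≈ 4.583

4.583


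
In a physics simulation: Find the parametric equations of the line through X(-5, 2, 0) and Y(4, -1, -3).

Direction vector d = Y - X = (4 + 5, -1 - 2, -3 + 0) = (9, -3, -3)
Parametric form r = X + t·d:
x = -5 + 9t, y = 2 - 3t, z = 0 - 3t

x = -5 + 9t, y = 2 - 3t, z = 0 - 3t


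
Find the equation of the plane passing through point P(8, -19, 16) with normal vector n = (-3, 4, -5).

The plane through P with normal n = (a, b, c) satisfies n·(r - P) = 0,
i.e. ax + by + cz = a·x₀ + b·y₀ + c·z₀.
d = (-3)·8 + 4·(-19) + (-5)·16
  = -24 - 76 - 80
  = -180
Equation: -3x + 4y - 5z = -180

-3x + 4y - 5z = -180


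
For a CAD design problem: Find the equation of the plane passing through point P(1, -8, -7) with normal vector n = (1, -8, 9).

The plane through P with normal n = (a, b, c) satisfies n·(r - P) = 0,
i.e. ax + by + cz = a·x₀ + b·y₀ + c·z₀.
d = 1·1 + (-8)·(-8) + 9·(-7)
  = 1 + 64 - 63
  = 2
Equation: x - 8y + 9z = 2

x - 8y + 9z = 2


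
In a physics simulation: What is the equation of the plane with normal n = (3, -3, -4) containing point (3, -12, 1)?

The plane through P with normal n = (a, b, c) satisfies n·(r - P) = 0,
i.e. ax + by + cz = a·x₀ + b·y₀ + c·z₀.
d = 3·3 + (-3)·(-12) + (-4)·1
  = 9 + 36 - 4
  = 41
Equation: 3x - 3y - 4z = 41

3x - 3y - 4z = 41


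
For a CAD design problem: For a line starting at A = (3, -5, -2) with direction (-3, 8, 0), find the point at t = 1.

P(t) = A + t·d
  = (3 + (-3)·1, -5 + 8·1, -2 + 0·1)
  = (3 - 3, -5 + 8, -2 + 0)
  = (0, 3, -2)

(0, 3, -2)


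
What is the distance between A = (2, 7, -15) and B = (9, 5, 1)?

d = √[(x₂-x₁)² + (y₂-y₁)² + (z₂-z₁)²]
  = √[7² + (-2)² + 16²]
  = √[49 + 4 + 256]
  = √309
  ≈ 17.58

17.58


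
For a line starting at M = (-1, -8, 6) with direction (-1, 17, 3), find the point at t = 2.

P(t) = M + t·d
  = (-1 + (-1)·2, -8 + 17·2, 6 + 3·2)
  = (-1 - 2, -8 + 34, 6 + 6)
  = (-3, 26, 12)

(-3, 26, 12)


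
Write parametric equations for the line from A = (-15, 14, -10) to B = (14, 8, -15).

Direction vector d = B - A = (14 + 15, 8 - 14, -15 + 10) = (29, -6, -5)
Parametric form r = A + t·d:
x = -15 + 29t, y = 14 - 6t, z = -10 - 5t

x = -15 + 29t, y = 14 - 6t, z = -10 - 5t


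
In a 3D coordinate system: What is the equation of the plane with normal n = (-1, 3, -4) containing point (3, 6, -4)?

The plane through P with normal n = (a, b, c) satisfies n·(r - P) = 0,
i.e. ax + by + cz = a·x₀ + b·y₀ + c·z₀.
d = (-1)·3 + 3·6 + (-4)·(-4)
  = -3 + 18 + 16
  = 31
Equation: -x + 3y - 4z = 31

-x + 3y - 4z = 31


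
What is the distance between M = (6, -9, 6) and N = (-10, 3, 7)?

d = √[(x₂-x₁)² + (y₂-y₁)² + (z₂-z₁)²]
  = √[(-16)² + 12² + 1²]
  = √[256 + 144 + 1]
  = √401
  ≈ 20.02

20.02


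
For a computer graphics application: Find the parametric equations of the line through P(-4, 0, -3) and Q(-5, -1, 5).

Direction vector d = Q - P = (-5 + 4, -1 + 0, 5 + 3) = (-1, -1, 8)
Parametric form r = P + t·d:
x = -4 - t, y = 0 - t, z = -3 + 8t

x = -4 - t, y = 0 - t, z = -3 + 8t


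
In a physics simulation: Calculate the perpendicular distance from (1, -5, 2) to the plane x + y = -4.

distance = |a·x₀ + b·y₀ + c·z₀ - d| / √(a² + b² + c²)
  = |1·1 + 1·(-5) + 0·2 - (-4)| / √(1² + 1² + 0²)
  = |1 - 5 + 0 + 4| / √(1 + 1 + 0)
  = |0| / √2
  = 0 / 1.414
  ≈ 0

0


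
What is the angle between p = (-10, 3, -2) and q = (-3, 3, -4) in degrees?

p·q = (-10)·(-3) + 3·3 + (-2)·(-4) = 30 + 9 + 8 = 47
|p| = √((-10)² + 3² + (-2)²) = √113 ≈ 10.63
|q| = √((-3)² + 3² + (-4)²) = √34 ≈ 5.831
cos θ = (p·q)/(|p||q|) = 47/(10.63·5.831) ≈ 0.7583
θ = arccos(0.7583) ≈ 40.69°

40.69°


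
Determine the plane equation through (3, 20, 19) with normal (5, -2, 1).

The plane through P with normal n = (a, b, c) satisfies n·(r - P) = 0,
i.e. ax + by + cz = a·x₀ + b·y₀ + c·z₀.
d = 5·3 + (-2)·20 + 1·19
  = 15 - 40 + 19
  = -6
Equation: 5x - 2y + z = -6

5x - 2y + z = -6


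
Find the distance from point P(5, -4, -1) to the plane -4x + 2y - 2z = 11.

distance = |a·x₀ + b·y₀ + c·z₀ - d| / √(a² + b² + c²)
  = |(-4)·5 + 2·(-4) + (-2)·(-1) - 11| / √((-4)² + 2² + (-2)²)
  = |-20 - 8 + 2 - 11| / √(16 + 4 + 4)
  = |-37| / √24
  = 37 / 4.899
  ≈ 7.553

7.553


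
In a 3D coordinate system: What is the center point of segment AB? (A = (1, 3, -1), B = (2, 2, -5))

M = ((x₁+x₂)/2, (y₁+y₂)/2, (z₁+z₂)/2)
  = ((1 + 2)/2, (3 + 2)/2, (-1 - 5)/2)
  = (3/2, 5/2, -6/2)
  = (1.5, 2.5, -3)

(1.5, 2.5, -3)


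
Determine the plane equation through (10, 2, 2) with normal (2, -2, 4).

The plane through P with normal n = (a, b, c) satisfies n·(r - P) = 0,
i.e. ax + by + cz = a·x₀ + b·y₀ + c·z₀.
d = 2·10 + (-2)·2 + 4·2
  = 20 - 4 + 8
  = 24
Equation: 2x - 2y + 4z = 24

2x - 2y + 4z = 24


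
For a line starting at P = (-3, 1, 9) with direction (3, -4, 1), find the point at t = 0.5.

P(t) = P + t·d
  = (-3 + 3·0.5, 1 + (-4)·0.5, 9 + 1·0.5)
  = (-3 + 1.5, 1 - 2, 9 + 0.5)
  = (-1.5, -1, 9.5)

(-1.5, -1, 9.5)


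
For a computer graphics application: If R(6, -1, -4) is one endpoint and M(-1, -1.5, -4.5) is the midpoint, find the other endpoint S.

S = 2M - R
  = (2·(-1) - 6, 2·(-1.5) - (-1), 2·(-4.5) - (-4))
  = (-2 - 6, -3 + 1, -9 + 4)
  = (-8, -2, -5)

(-8, -2, -5)


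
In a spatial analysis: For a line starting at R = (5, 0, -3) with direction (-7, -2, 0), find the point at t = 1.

P(t) = R + t·d
  = (5 + (-7)·1, 0 + (-2)·1, -3 + 0·1)
  = (5 - 7, 0 - 2, -3 + 0)
  = (-2, -2, -3)

(-2, -2, -3)


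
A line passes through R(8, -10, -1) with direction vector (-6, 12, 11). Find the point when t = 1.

P(t) = R + t·d
  = (8 + (-6)·1, -10 + 12·1, -1 + 11·1)
  = (8 - 6, -10 + 12, -1 + 11)
  = (2, 2, 10)

(2, 2, 10)


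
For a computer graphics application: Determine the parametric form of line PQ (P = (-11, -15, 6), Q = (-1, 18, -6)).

Direction vector d = Q - P = (-1 + 11, 18 + 15, -6 - 6) = (10, 33, -12)
Parametric form r = P + t·d:
x = -11 + 10t, y = -15 + 33t, z = 6 - 12t

x = -11 + 10t, y = -15 + 33t, z = 6 - 12t


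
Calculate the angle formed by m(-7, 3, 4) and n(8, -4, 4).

m·n = (-7)·8 + 3·(-4) + 4·4 = -56 - 12 + 16 = -52
|m| = √((-7)² + 3² + 4²) = √74 ≈ 8.602
|n| = √(8² + (-4)² + 4²) = √96 ≈ 9.798
cos θ = (m·n)/(|m||n|) = -52/(8.602·9.798) ≈ -0.617
θ = arccos(-0.617) ≈ 128.1°

128.1°


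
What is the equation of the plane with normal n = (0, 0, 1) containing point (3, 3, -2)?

The plane through P with normal n = (a, b, c) satisfies n·(r - P) = 0,
i.e. ax + by + cz = a·x₀ + b·y₀ + c·z₀.
d = 0·3 + 0·3 + 1·(-2)
  = 0 + 0 - 2
  = -2
Equation: z = -2

z = -2


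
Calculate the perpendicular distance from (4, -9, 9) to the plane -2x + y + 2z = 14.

distance = |a·x₀ + b·y₀ + c·z₀ - d| / √(a² + b² + c²)
  = |(-2)·4 + 1·(-9) + 2·9 - 14| / √((-2)² + 1² + 2²)
  = |-8 - 9 + 18 - 14| / √(4 + 1 + 4)
  = |-13| / √9
  = 13 / 3
  ≈ 4.333

4.333


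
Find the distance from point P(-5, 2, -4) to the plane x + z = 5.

distance = |a·x₀ + b·y₀ + c·z₀ - d| / √(a² + b² + c²)
  = |1·(-5) + 0·2 + 1·(-4) - 5| / √(1² + 0² + 1²)
  = |-5 + 0 - 4 - 5| / √(1 + 0 + 1)
  = |-14| / √2
  = 14 / 1.414
  ≈ 9.899

9.899


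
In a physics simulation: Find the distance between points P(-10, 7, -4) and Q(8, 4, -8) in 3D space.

d = √[(x₂-x₁)² + (y₂-y₁)² + (z₂-z₁)²]
  = √[18² + (-3)² + (-4)²]
  = √[324 + 9 + 16]
  = √349
  ≈ 18.68

18.68


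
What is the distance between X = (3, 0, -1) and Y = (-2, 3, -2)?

d = √[(x₂-x₁)² + (y₂-y₁)² + (z₂-z₁)²]
  = √[(-5)² + 3² + (-1)²]
  = √[25 + 9 + 1]
  = √35
  ≈ 5.916

5.916


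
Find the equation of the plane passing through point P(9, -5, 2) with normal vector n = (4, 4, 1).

The plane through P with normal n = (a, b, c) satisfies n·(r - P) = 0,
i.e. ax + by + cz = a·x₀ + b·y₀ + c·z₀.
d = 4·9 + 4·(-5) + 1·2
  = 36 - 20 + 2
  = 18
Equation: 4x + 4y + z = 18

4x + 4y + z = 18


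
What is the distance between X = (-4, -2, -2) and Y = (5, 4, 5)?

d = √[(x₂-x₁)² + (y₂-y₁)² + (z₂-z₁)²]
  = √[9² + 6² + 7²]
  = √[81 + 36 + 49]
  = √166
  ≈ 12.88

12.88


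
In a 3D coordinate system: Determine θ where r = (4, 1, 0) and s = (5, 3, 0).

r·s = 4·5 + 1·3 + 0·0 = 20 + 3 + 0 = 23
|r| = √(4² + 1² + 0²) = √17 ≈ 4.123
|s| = √(5² + 3² + 0²) = √34 ≈ 5.831
cos θ = (r·s)/(|r||s|) = 23/(4.123·5.831) ≈ 0.9567
θ = arccos(0.9567) ≈ 16.93°

16.93°


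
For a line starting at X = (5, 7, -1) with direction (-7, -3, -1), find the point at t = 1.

P(t) = X + t·d
  = (5 + (-7)·1, 7 + (-3)·1, -1 + (-1)·1)
  = (5 - 7, 7 - 3, -1 - 1)
  = (-2, 4, -2)

(-2, 4, -2)


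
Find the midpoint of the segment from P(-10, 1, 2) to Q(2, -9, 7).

M = ((x₁+x₂)/2, (y₁+y₂)/2, (z₁+z₂)/2)
  = ((-10 + 2)/2, (1 - 9)/2, (2 + 7)/2)
  = (-8/2, -8/2, 9/2)
  = (-4, -4, 4.5)

(-4, -4, 4.5)


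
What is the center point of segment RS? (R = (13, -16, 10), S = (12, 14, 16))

M = ((x₁+x₂)/2, (y₁+y₂)/2, (z₁+z₂)/2)
  = ((13 + 12)/2, (-16 + 14)/2, (10 + 16)/2)
  = (25/2, -2/2, 26/2)
  = (12.5, -1, 13)

(12.5, -1, 13)


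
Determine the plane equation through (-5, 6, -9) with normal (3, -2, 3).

The plane through P with normal n = (a, b, c) satisfies n·(r - P) = 0,
i.e. ax + by + cz = a·x₀ + b·y₀ + c·z₀.
d = 3·(-5) + (-2)·6 + 3·(-9)
  = -15 - 12 - 27
  = -54
Equation: 3x - 2y + 3z = -54

3x - 2y + 3z = -54


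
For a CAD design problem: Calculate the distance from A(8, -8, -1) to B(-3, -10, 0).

d = √[(x₂-x₁)² + (y₂-y₁)² + (z₂-z₁)²]
  = √[(-11)² + (-2)² + 1²]
  = √[121 + 4 + 1]
  = √126
  ≈ 11.22

11.22


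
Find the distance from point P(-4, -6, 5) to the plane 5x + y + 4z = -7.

distance = |a·x₀ + b·y₀ + c·z₀ - d| / √(a² + b² + c²)
  = |5·(-4) + 1·(-6) + 4·5 - (-7)| / √(5² + 1² + 4²)
  = |-20 - 6 + 20 + 7| / √(25 + 1 + 16)
  = |1| / √42
  = 1 / 6.481
  ≈ 0.1543

0.1543


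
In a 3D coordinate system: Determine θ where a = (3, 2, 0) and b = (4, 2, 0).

a·b = 3·4 + 2·2 + 0·0 = 12 + 4 + 0 = 16
|a| = √(3² + 2² + 0²) = √13 ≈ 3.606
|b| = √(4² + 2² + 0²) = √20 ≈ 4.472
cos θ = (a·b)/(|a||b|) = 16/(3.606·4.472) ≈ 0.9923
θ = arccos(0.9923) ≈ 7.125°

7.125°


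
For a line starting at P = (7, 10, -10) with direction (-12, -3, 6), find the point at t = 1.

P(t) = P + t·d
  = (7 + (-12)·1, 10 + (-3)·1, -10 + 6·1)
  = (7 - 12, 10 - 3, -10 + 6)
  = (-5, 7, -4)

(-5, 7, -4)


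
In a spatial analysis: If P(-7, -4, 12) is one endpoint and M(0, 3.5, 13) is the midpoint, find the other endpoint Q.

Q = 2M - P
  = (2·0 - (-7), 2·3.5 - (-4), 2·13 - 12)
  = (0 + 7, 7 + 4, 26 - 12)
  = (7, 11, 14)

(7, 11, 14)


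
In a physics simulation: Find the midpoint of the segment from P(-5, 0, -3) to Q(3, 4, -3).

M = ((x₁+x₂)/2, (y₁+y₂)/2, (z₁+z₂)/2)
  = ((-5 + 3)/2, (0 + 4)/2, (-3 - 3)/2)
  = (-2/2, 4/2, -6/2)
  = (-1, 2, -3)

(-1, 2, -3)


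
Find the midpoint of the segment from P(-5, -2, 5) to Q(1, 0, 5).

M = ((x₁+x₂)/2, (y₁+y₂)/2, (z₁+z₂)/2)
  = ((-5 + 1)/2, (-2 + 0)/2, (5 + 5)/2)
  = (-4/2, -2/2, 10/2)
  = (-2, -1, 5)

(-2, -1, 5)


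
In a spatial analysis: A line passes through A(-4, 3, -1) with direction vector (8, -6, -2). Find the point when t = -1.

P(t) = A + t·d
  = (-4 + 8·(-1), 3 + (-6)·(-1), -1 + (-2)·(-1))
  = (-4 - 8, 3 + 6, -1 + 2)
  = (-12, 9, 1)

(-12, 9, 1)


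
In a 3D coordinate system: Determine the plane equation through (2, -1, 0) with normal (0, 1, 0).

The plane through P with normal n = (a, b, c) satisfies n·(r - P) = 0,
i.e. ax + by + cz = a·x₀ + b·y₀ + c·z₀.
d = 0·2 + 1·(-1) + 0·0
  = 0 - 1 + 0
  = -1
Equation: y = -1

y = -1


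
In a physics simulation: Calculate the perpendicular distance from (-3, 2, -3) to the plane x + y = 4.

distance = |a·x₀ + b·y₀ + c·z₀ - d| / √(a² + b² + c²)
  = |1·(-3) + 1·2 + 0·(-3) - 4| / √(1² + 1² + 0²)
  = |-3 + 2 + 0 - 4| / √(1 + 1 + 0)
  = |-5| / √2
  = 5 / 1.414
  ≈ 3.536

3.536


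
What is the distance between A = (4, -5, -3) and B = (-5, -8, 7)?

d = √[(x₂-x₁)² + (y₂-y₁)² + (z₂-z₁)²]
  = √[(-9)² + (-3)² + 10²]
  = √[81 + 9 + 100]
  = √190
  ≈ 13.78

13.78


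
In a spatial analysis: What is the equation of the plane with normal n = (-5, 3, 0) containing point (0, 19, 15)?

The plane through P with normal n = (a, b, c) satisfies n·(r - P) = 0,
i.e. ax + by + cz = a·x₀ + b·y₀ + c·z₀.
d = (-5)·0 + 3·19 + 0·15
  = 0 + 57 + 0
  = 57
Equation: -5x + 3y = 57

-5x + 3y = 57


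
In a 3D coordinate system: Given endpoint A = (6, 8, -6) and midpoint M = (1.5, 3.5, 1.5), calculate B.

B = 2M - A
  = (2·1.5 - 6, 2·3.5 - 8, 2·1.5 - (-6))
  = (3 - 6, 7 - 8, 3 + 6)
  = (-3, -1, 9)

(-3, -1, 9)


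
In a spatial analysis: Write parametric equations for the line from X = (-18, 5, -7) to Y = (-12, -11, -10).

Direction vector d = Y - X = (-12 + 18, -11 - 5, -10 + 7) = (6, -16, -3)
Parametric form r = X + t·d:
x = -18 + 6t, y = 5 - 16t, z = -7 - 3t

x = -18 + 6t, y = 5 - 16t, z = -7 - 3t


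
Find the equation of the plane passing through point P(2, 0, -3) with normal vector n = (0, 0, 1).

The plane through P with normal n = (a, b, c) satisfies n·(r - P) = 0,
i.e. ax + by + cz = a·x₀ + b·y₀ + c·z₀.
d = 0·2 + 0·0 + 1·(-3)
  = 0 + 0 - 3
  = -3
Equation: z = -3

z = -3


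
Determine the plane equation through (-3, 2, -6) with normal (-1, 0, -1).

The plane through P with normal n = (a, b, c) satisfies n·(r - P) = 0,
i.e. ax + by + cz = a·x₀ + b·y₀ + c·z₀.
d = (-1)·(-3) + 0·2 + (-1)·(-6)
  = 3 + 0 + 6
  = 9
Equation: -x - z = 9

-x - z = 9


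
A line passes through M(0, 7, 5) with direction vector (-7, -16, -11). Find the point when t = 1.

P(t) = M + t·d
  = (0 + (-7)·1, 7 + (-16)·1, 5 + (-11)·1)
  = (0 - 7, 7 - 16, 5 - 11)
  = (-7, -9, -6)

(-7, -9, -6)


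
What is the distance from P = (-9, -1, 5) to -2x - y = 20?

distance = |a·x₀ + b·y₀ + c·z₀ - d| / √(a² + b² + c²)
  = |(-2)·(-9) + (-1)·(-1) + 0·5 - 20| / √((-2)² + (-1)² + 0²)
  = |18 + 1 + 0 - 20| / √(4 + 1 + 0)
  = |-1| / √5
  = 1 / 2.236
  ≈ 0.4472

0.4472


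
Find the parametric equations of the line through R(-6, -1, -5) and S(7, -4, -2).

Direction vector d = S - R = (7 + 6, -4 + 1, -2 + 5) = (13, -3, 3)
Parametric form r = R + t·d:
x = -6 + 13t, y = -1 - 3t, z = -5 + 3t

x = -6 + 13t, y = -1 - 3t, z = -5 + 3t


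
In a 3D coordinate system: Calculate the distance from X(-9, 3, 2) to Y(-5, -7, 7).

d = √[(x₂-x₁)² + (y₂-y₁)² + (z₂-z₁)²]
  = √[4² + (-10)² + 5²]
  = √[16 + 100 + 25]
  = √141
  ≈ 11.87

11.87


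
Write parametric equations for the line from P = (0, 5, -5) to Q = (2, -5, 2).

Direction vector d = Q - P = (2 + 0, -5 - 5, 2 + 5) = (2, -10, 7)
Parametric form r = P + t·d:
x = 0 + 2t, y = 5 - 10t, z = -5 + 7t

x = 0 + 2t, y = 5 - 10t, z = -5 + 7t


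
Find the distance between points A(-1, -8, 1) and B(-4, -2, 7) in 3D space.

d = √[(x₂-x₁)² + (y₂-y₁)² + (z₂-z₁)²]
  = √[(-3)² + 6² + 6²]
  = √[9 + 36 + 36]
  = √81
  ≈ 9

9


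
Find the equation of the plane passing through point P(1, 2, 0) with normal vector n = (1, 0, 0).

The plane through P with normal n = (a, b, c) satisfies n·(r - P) = 0,
i.e. ax + by + cz = a·x₀ + b·y₀ + c·z₀.
d = 1·1 + 0·2 + 0·0
  = 1 + 0 + 0
  = 1
Equation: x = 1

x = 1


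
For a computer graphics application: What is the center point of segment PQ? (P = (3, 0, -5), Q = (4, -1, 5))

M = ((x₁+x₂)/2, (y₁+y₂)/2, (z₁+z₂)/2)
  = ((3 + 4)/2, (0 - 1)/2, (-5 + 5)/2)
  = (7/2, -1/2, 0/2)
  = (3.5, -0.5, 0)

(3.5, -0.5, 0)


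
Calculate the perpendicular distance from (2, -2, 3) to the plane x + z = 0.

distance = |a·x₀ + b·y₀ + c·z₀ - d| / √(a² + b² + c²)
  = |1·2 + 0·(-2) + 1·3 - 0| / √(1² + 0² + 1²)
  = |2 + 0 + 3 + 0| / √(1 + 0 + 1)
  = |5| / √2
  = 5 / 1.414
  ≈ 3.536

3.536


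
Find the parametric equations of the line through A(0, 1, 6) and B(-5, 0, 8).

Direction vector d = B - A = (-5 + 0, 0 - 1, 8 - 6) = (-5, -1, 2)
Parametric form r = A + t·d:
x = 0 - 5t, y = 1 - t, z = 6 + 2t

x = 0 - 5t, y = 1 - t, z = 6 + 2t


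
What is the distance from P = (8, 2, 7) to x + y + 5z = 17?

distance = |a·x₀ + b·y₀ + c·z₀ - d| / √(a² + b² + c²)
  = |1·8 + 1·2 + 5·7 - 17| / √(1² + 1² + 5²)
  = |8 + 2 + 35 - 17| / √(1 + 1 + 25)
  = |28| / √27
  = 28 / 5.196
  ≈ 5.389

5.389


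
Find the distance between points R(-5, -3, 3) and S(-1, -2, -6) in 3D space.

d = √[(x₂-x₁)² + (y₂-y₁)² + (z₂-z₁)²]
  = √[4² + 1² + (-9)²]
  = √[16 + 1 + 81]
  = √98
  ≈ 9.899

9.899


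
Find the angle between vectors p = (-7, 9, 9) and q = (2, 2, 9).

p·q = (-7)·2 + 9·2 + 9·9 = -14 + 18 + 81 = 85
|p| = √((-7)² + 9² + 9²) = √211 ≈ 14.53
|q| = √(2² + 2² + 9²) = √89 ≈ 9.434
cos θ = (p·q)/(|p||q|) = 85/(14.53·9.434) ≈ 0.6203
θ = arccos(0.6203) ≈ 51.66°

51.66°


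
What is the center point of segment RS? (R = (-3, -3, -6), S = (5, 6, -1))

M = ((x₁+x₂)/2, (y₁+y₂)/2, (z₁+z₂)/2)
  = ((-3 + 5)/2, (-3 + 6)/2, (-6 - 1)/2)
  = (2/2, 3/2, -7/2)
  = (1, 1.5, -3.5)

(1, 1.5, -3.5)


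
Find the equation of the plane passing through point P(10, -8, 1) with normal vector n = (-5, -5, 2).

The plane through P with normal n = (a, b, c) satisfies n·(r - P) = 0,
i.e. ax + by + cz = a·x₀ + b·y₀ + c·z₀.
d = (-5)·10 + (-5)·(-8) + 2·1
  = -50 + 40 + 2
  = -8
Equation: -5x - 5y + 2z = -8

-5x - 5y + 2z = -8


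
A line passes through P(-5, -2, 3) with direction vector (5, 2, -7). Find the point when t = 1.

P(t) = P + t·d
  = (-5 + 5·1, -2 + 2·1, 3 + (-7)·1)
  = (-5 + 5, -2 + 2, 3 - 7)
  = (0, 0, -4)

(0, 0, -4)


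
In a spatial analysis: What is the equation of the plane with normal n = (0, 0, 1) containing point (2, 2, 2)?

The plane through P with normal n = (a, b, c) satisfies n·(r - P) = 0,
i.e. ax + by + cz = a·x₀ + b·y₀ + c·z₀.
d = 0·2 + 0·2 + 1·2
  = 0 + 0 + 2
  = 2
Equation: z = 2

z = 2


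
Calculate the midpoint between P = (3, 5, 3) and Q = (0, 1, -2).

M = ((x₁+x₂)/2, (y₁+y₂)/2, (z₁+z₂)/2)
  = ((3 + 0)/2, (5 + 1)/2, (3 - 2)/2)
  = (3/2, 6/2, 1/2)
  = (1.5, 3, 0.5)

(1.5, 3, 0.5)


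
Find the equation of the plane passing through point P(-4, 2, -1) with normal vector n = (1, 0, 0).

The plane through P with normal n = (a, b, c) satisfies n·(r - P) = 0,
i.e. ax + by + cz = a·x₀ + b·y₀ + c·z₀.
d = 1·(-4) + 0·2 + 0·(-1)
  = -4 + 0 + 0
  = -4
Equation: x = -4

x = -4


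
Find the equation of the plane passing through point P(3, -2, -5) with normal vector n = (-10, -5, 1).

The plane through P with normal n = (a, b, c) satisfies n·(r - P) = 0,
i.e. ax + by + cz = a·x₀ + b·y₀ + c·z₀.
d = (-10)·3 + (-5)·(-2) + 1·(-5)
  = -30 + 10 - 5
  = -25
Equation: -10x - 5y + z = -25

-10x - 5y + z = -25


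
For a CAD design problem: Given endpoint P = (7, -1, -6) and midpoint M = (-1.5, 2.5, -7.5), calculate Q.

Q = 2M - P
  = (2·(-1.5) - 7, 2·2.5 - (-1), 2·(-7.5) - (-6))
  = (-3 - 7, 5 + 1, -15 + 6)
  = (-10, 6, -9)

(-10, 6, -9)


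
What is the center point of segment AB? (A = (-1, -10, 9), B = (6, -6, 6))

M = ((x₁+x₂)/2, (y₁+y₂)/2, (z₁+z₂)/2)
  = ((-1 + 6)/2, (-10 - 6)/2, (9 + 6)/2)
  = (5/2, -16/2, 15/2)
  = (2.5, -8, 7.5)

(2.5, -8, 7.5)


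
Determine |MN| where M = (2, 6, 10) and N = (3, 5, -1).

d = √[(x₂-x₁)² + (y₂-y₁)² + (z₂-z₁)²]
  = √[1² + (-1)² + (-11)²]
  = √[1 + 1 + 121]
  = √123
  ≈ 11.09

11.09


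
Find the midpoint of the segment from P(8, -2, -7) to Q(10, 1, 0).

M = ((x₁+x₂)/2, (y₁+y₂)/2, (z₁+z₂)/2)
  = ((8 + 10)/2, (-2 + 1)/2, (-7 + 0)/2)
  = (18/2, -1/2, -7/2)
  = (9, -0.5, -3.5)

(9, -0.5, -3.5)


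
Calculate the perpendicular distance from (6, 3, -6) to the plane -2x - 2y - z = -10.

distance = |a·x₀ + b·y₀ + c·z₀ - d| / √(a² + b² + c²)
  = |(-2)·6 + (-2)·3 + (-1)·(-6) - (-10)| / √((-2)² + (-2)² + (-1)²)
  = |-12 - 6 + 6 + 10| / √(4 + 4 + 1)
  = |-2| / √9
  = 2 / 3
  ≈ 0.6667

0.6667


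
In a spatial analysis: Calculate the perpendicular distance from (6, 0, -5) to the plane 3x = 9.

distance = |a·x₀ + b·y₀ + c·z₀ - d| / √(a² + b² + c²)
  = |3·6 + 0·0 + 0·(-5) - 9| / √(3² + 0² + 0²)
  = |18 + 0 + 0 - 9| / √(9 + 0 + 0)
  = |9| / √9
  = 9 / 3
  ≈ 3

3


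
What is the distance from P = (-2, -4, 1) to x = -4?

distance = |a·x₀ + b·y₀ + c·z₀ - d| / √(a² + b² + c²)
  = |1·(-2) + 0·(-4) + 0·1 - (-4)| / √(1² + 0² + 0²)
  = |-2 + 0 + 0 + 4| / √(1 + 0 + 0)
  = |2| / √1
  = 2 / 1
  ≈ 2

2


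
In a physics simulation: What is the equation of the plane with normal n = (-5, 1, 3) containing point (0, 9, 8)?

The plane through P with normal n = (a, b, c) satisfies n·(r - P) = 0,
i.e. ax + by + cz = a·x₀ + b·y₀ + c·z₀.
d = (-5)·0 + 1·9 + 3·8
  = 0 + 9 + 24
  = 33
Equation: -5x + y + 3z = 33

-5x + y + 3z = 33


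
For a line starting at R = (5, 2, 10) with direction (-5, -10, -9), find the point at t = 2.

P(t) = R + t·d
  = (5 + (-5)·2, 2 + (-10)·2, 10 + (-9)·2)
  = (5 - 10, 2 - 20, 10 - 18)
  = (-5, -18, -8)

(-5, -18, -8)


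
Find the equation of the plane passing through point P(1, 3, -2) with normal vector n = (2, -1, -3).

The plane through P with normal n = (a, b, c) satisfies n·(r - P) = 0,
i.e. ax + by + cz = a·x₀ + b·y₀ + c·z₀.
d = 2·1 + (-1)·3 + (-3)·(-2)
  = 2 - 3 + 6
  = 5
Equation: 2x - y - 3z = 5

2x - y - 3z = 5


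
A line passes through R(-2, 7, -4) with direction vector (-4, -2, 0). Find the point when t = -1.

P(t) = R + t·d
  = (-2 + (-4)·(-1), 7 + (-2)·(-1), -4 + 0·(-1))
  = (-2 + 4, 7 + 2, -4 + 0)
  = (2, 9, -4)

(2, 9, -4)


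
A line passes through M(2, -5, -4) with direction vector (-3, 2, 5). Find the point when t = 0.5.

P(t) = M + t·d
  = (2 + (-3)·0.5, -5 + 2·0.5, -4 + 5·0.5)
  = (2 - 1.5, -5 + 1, -4 + 2.5)
  = (0.5, -4, -1.5)

(0.5, -4, -1.5)


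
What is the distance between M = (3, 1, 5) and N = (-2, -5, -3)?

d = √[(x₂-x₁)² + (y₂-y₁)² + (z₂-z₁)²]
  = √[(-5)² + (-6)² + (-8)²]
  = √[25 + 36 + 64]
  = √125
  ≈ 11.18

11.18


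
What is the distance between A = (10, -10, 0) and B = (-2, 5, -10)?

d = √[(x₂-x₁)² + (y₂-y₁)² + (z₂-z₁)²]
  = √[(-12)² + 15² + (-10)²]
  = √[144 + 225 + 100]
  = √469
  ≈ 21.66

21.66


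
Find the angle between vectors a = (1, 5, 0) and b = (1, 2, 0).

a·b = 1·1 + 5·2 + 0·0 = 1 + 10 + 0 = 11
|a| = √(1² + 5² + 0²) = √26 ≈ 5.099
|b| = √(1² + 2² + 0²) = √5 ≈ 2.236
cos θ = (a·b)/(|a||b|) = 11/(5.099·2.236) ≈ 0.9648
θ = arccos(0.9648) ≈ 15.26°

15.26°


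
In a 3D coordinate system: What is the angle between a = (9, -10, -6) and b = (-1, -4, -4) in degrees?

a·b = 9·(-1) + (-10)·(-4) + (-6)·(-4) = -9 + 40 + 24 = 55
|a| = √(9² + (-10)² + (-6)²) = √217 ≈ 14.73
|b| = √((-1)² + (-4)² + (-4)²) = √33 ≈ 5.745
cos θ = (a·b)/(|a||b|) = 55/(14.73·5.745) ≈ 0.6499
θ = arccos(0.6499) ≈ 49.46°

49.46°


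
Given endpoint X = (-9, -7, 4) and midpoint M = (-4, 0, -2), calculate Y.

Y = 2M - X
  = (2·(-4) - (-9), 2·0 - (-7), 2·(-2) - 4)
  = (-8 + 9, 0 + 7, -4 - 4)
  = (1, 7, -8)

(1, 7, -8)


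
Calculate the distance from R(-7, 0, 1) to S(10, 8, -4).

d = √[(x₂-x₁)² + (y₂-y₁)² + (z₂-z₁)²]
  = √[17² + 8² + (-5)²]
  = √[289 + 64 + 25]
  = √378
  ≈ 19.44

19.44


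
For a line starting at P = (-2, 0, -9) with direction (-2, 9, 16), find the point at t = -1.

P(t) = P + t·d
  = (-2 + (-2)·(-1), 0 + 9·(-1), -9 + 16·(-1))
  = (-2 + 2, 0 - 9, -9 - 16)
  = (0, -9, -25)

(0, -9, -25)


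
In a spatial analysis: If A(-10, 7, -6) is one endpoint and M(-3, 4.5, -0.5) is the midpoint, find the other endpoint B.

B = 2M - A
  = (2·(-3) - (-10), 2·4.5 - 7, 2·(-0.5) - (-6))
  = (-6 + 10, 9 - 7, -1 + 6)
  = (4, 2, 5)

(4, 2, 5)


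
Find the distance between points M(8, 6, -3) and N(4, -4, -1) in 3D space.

d = √[(x₂-x₁)² + (y₂-y₁)² + (z₂-z₁)²]
  = √[(-4)² + (-10)² + 2²]
  = √[16 + 100 + 4]
  = √120
  ≈ 10.95

10.95


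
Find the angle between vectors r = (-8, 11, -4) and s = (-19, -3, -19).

r·s = (-8)·(-19) + 11·(-3) + (-4)·(-19) = 152 - 33 + 76 = 195
|r| = √((-8)² + 11² + (-4)²) = √201 ≈ 14.18
|s| = √((-19)² + (-3)² + (-19)²) = √731 ≈ 27.04
cos θ = (r·s)/(|r||s|) = 195/(14.18·27.04) ≈ 0.5087
θ = arccos(0.5087) ≈ 59.42°

59.42°


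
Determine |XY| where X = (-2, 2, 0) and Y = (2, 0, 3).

d = √[(x₂-x₁)² + (y₂-y₁)² + (z₂-z₁)²]
  = √[4² + (-2)² + 3²]
  = √[16 + 4 + 9]
  = √29
  ≈ 5.385

5.385


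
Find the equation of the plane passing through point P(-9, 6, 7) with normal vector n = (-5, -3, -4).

The plane through P with normal n = (a, b, c) satisfies n·(r - P) = 0,
i.e. ax + by + cz = a·x₀ + b·y₀ + c·z₀.
d = (-5)·(-9) + (-3)·6 + (-4)·7
  = 45 - 18 - 28
  = -1
Equation: -5x - 3y - 4z = -1

-5x - 3y - 4z = -1


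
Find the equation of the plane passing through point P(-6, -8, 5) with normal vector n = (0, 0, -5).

The plane through P with normal n = (a, b, c) satisfies n·(r - P) = 0,
i.e. ax + by + cz = a·x₀ + b·y₀ + c·z₀.
d = 0·(-6) + 0·(-8) + (-5)·5
  = 0 + 0 - 25
  = -25
Equation: -5z = -25

-5z = -25


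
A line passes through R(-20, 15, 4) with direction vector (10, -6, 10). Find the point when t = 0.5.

P(t) = R + t·d
  = (-20 + 10·0.5, 15 + (-6)·0.5, 4 + 10·0.5)
  = (-20 + 5, 15 - 3, 4 + 5)
  = (-15, 12, 9)

(-15, 12, 9)


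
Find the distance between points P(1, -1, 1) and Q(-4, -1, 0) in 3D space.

d = √[(x₂-x₁)² + (y₂-y₁)² + (z₂-z₁)²]
  = √[(-5)² + 0² + (-1)²]
  = √[25 + 0 + 1]
  = √26
  ≈ 5.099

5.099


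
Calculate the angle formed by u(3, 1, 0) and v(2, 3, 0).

u·v = 3·2 + 1·3 + 0·0 = 6 + 3 + 0 = 9
|u| = √(3² + 1² + 0²) = √10 ≈ 3.162
|v| = √(2² + 3² + 0²) = √13 ≈ 3.606
cos θ = (u·v)/(|u||v|) = 9/(3.162·3.606) ≈ 0.7894
θ = arccos(0.7894) ≈ 37.87°

37.87°


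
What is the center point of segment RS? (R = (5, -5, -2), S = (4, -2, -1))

M = ((x₁+x₂)/2, (y₁+y₂)/2, (z₁+z₂)/2)
  = ((5 + 4)/2, (-5 - 2)/2, (-2 - 1)/2)
  = (9/2, -7/2, -3/2)
  = (4.5, -3.5, -1.5)

(4.5, -3.5, -1.5)


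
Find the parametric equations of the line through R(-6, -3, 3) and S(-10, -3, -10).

Direction vector d = S - R = (-10 + 6, -3 + 3, -10 - 3) = (-4, 0, -13)
Parametric form r = R + t·d:
x = -6 - 4t, y = -3, z = 3 - 13t

x = -6 - 4t, y = -3, z = 3 - 13t


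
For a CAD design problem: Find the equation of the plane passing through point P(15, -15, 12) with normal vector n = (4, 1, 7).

The plane through P with normal n = (a, b, c) satisfies n·(r - P) = 0,
i.e. ax + by + cz = a·x₀ + b·y₀ + c·z₀.
d = 4·15 + 1·(-15) + 7·12
  = 60 - 15 + 84
  = 129
Equation: 4x + y + 7z = 129

4x + y + 7z = 129


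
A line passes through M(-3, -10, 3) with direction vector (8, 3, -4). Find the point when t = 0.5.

P(t) = M + t·d
  = (-3 + 8·0.5, -10 + 3·0.5, 3 + (-4)·0.5)
  = (-3 + 4, -10 + 1.5, 3 - 2)
  = (1, -8.5, 1)

(1, -8.5, 1)


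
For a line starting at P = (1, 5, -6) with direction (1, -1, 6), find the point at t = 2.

P(t) = P + t·d
  = (1 + 1·2, 5 + (-1)·2, -6 + 6·2)
  = (1 + 2, 5 - 2, -6 + 12)
  = (3, 3, 6)

(3, 3, 6)


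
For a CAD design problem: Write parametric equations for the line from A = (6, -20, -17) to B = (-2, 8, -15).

Direction vector d = B - A = (-2 - 6, 8 + 20, -15 + 17) = (-8, 28, 2)
Parametric form r = A + t·d:
x = 6 - 8t, y = -20 + 28t, z = -17 + 2t

x = 6 - 8t, y = -20 + 28t, z = -17 + 2t


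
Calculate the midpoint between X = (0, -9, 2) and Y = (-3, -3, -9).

M = ((x₁+x₂)/2, (y₁+y₂)/2, (z₁+z₂)/2)
  = ((0 - 3)/2, (-9 - 3)/2, (2 - 9)/2)
  = (-3/2, -12/2, -7/2)
  = (-1.5, -6, -3.5)

(-1.5, -6, -3.5)


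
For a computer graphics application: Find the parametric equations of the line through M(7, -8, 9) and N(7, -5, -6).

Direction vector d = N - M = (7 - 7, -5 + 8, -6 - 9) = (0, 3, -15)
Parametric form r = M + t·d:
x = 7, y = -8 + 3t, z = 9 - 15t

x = 7, y = -8 + 3t, z = 9 - 15t


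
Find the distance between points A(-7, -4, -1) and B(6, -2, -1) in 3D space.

d = √[(x₂-x₁)² + (y₂-y₁)² + (z₂-z₁)²]
  = √[13² + 2² + 0²]
  = √[169 + 4 + 0]
  = √173
  ≈ 13.15

13.15


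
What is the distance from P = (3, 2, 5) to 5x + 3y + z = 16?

distance = |a·x₀ + b·y₀ + c·z₀ - d| / √(a² + b² + c²)
  = |5·3 + 3·2 + 1·5 - 16| / √(5² + 3² + 1²)
  = |15 + 6 + 5 - 16| / √(25 + 9 + 1)
  = |10| / √35
  = 10 / 5.916
  ≈ 1.69

1.69


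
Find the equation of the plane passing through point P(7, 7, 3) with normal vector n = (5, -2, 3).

The plane through P with normal n = (a, b, c) satisfies n·(r - P) = 0,
i.e. ax + by + cz = a·x₀ + b·y₀ + c·z₀.
d = 5·7 + (-2)·7 + 3·3
  = 35 - 14 + 9
  = 30
Equation: 5x - 2y + 3z = 30

5x - 2y + 3z = 30


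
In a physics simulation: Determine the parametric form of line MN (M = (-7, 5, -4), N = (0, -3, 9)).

Direction vector d = N - M = (0 + 7, -3 - 5, 9 + 4) = (7, -8, 13)
Parametric form r = M + t·d:
x = -7 + 7t, y = 5 - 8t, z = -4 + 13t

x = -7 + 7t, y = 5 - 8t, z = -4 + 13t


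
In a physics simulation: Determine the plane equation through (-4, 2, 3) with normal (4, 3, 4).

The plane through P with normal n = (a, b, c) satisfies n·(r - P) = 0,
i.e. ax + by + cz = a·x₀ + b·y₀ + c·z₀.
d = 4·(-4) + 3·2 + 4·3
  = -16 + 6 + 12
  = 2
Equation: 4x + 3y + 4z = 2

4x + 3y + 4z = 2
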